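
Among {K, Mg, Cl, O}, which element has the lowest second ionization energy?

IE_2 is the cost of taking one more electron from the +1 cation: K⁺ is the bare [Ar] core; Mg⁺ still has 1 valence electron; Cl⁺ still has 6 valence electrons; O⁺ still has 5 valence electrons.
Usually core removal costs more than valence removal, but here the competition is close: a tightly held n=2 valence electron can cost more to remove than an n=3 core electron, so the actual values have to decide it.
Valence configurations: Mg⁺ [Ne]3s¹, Cl⁺ [Ne]3s²3p⁴, O⁺ [He]2s²2p³.
The numbers (kJ/mol): K 3052, Mg 1451, Cl 2298, O 3388.
Hence IE_2: Mg < Cl < K < O.

Mg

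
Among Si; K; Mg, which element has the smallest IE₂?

Mg

Consider each +1 ion: Si⁺ still has 3 valence electrons; K⁺ is the bare [Ar] core; Mg⁺ still has 1 valence electron.
Core electrons are held far more tightly than valence electrons, so K tops the IE_2 order.
Valence configurations: Si⁺ [Ne]3s²3p¹, Mg⁺ [Ne]3s¹.
Approximate IE_2 values (kJ/mol): Si 1577, K 3052, Mg 1451.
Hence IE_2: Mg < Si < K.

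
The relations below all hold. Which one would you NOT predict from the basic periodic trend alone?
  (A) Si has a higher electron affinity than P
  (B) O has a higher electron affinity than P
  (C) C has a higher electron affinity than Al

(A)

The general trend: electron affinity increases across a period and decreases down a group.
(A) Si (period 3, group 14) vs P (period 3, group 15): the stated order contradicts the simple trend.
(B) O (period 2, group 16) vs P (period 3, group 15): the stated order agrees with the simple trend.
(C) C (period 2, group 14) vs Al (period 3, group 13): the stated order agrees with the simple trend.
The exception is (A): adding an electron to P's half-filled 3p³ is unfavourable, so Si (3p²) has the more exothermic EA.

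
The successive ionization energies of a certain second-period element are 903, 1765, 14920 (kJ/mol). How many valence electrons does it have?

2

Look for the largest jump between consecutive ionization energies: IE3/IE2 ≈ 8.5, far larger than any earlier ratio.
That jump marks the point where a core electron is being removed. So the atom has 2 valence electrons.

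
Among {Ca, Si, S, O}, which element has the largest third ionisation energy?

O

After 2 electrons have been removed, what remains? Ca²⁺ is the bare [Ar] core; Si²⁺ still has 2 valence electrons; S²⁺ still has 4 valence electrons; O²⁺ still has 4 valence electrons.
Usually core removal costs more than valence removal, but here the competition is close: a tightly held n=2 valence electron can cost more to remove than an n=3 core electron, so the actual values have to decide it.
Valence configurations: Si²⁺ [Ne]3s², S²⁺ [Ne]3s²3p², O²⁺ [He]2s²2p².
Tabulated IE_3 (kJ/mol): Ca 4912, Si 3232, S 3357, O 5300.
So the third ionization energies run Si < S < Ca < O.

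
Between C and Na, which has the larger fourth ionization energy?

The fourth ionization energy removes an electron from the +3 ion. For each element: C³⁺ still has 1 valence electron; Na³⁺ is already 2 electrons into the core.
Pulling an electron out of a noble-gas core costs far more than removing a remaining valence electron, so Na sits at the high end of IE_4.
Tabulated IE_4 (kJ/mol): C 6223, Na 9543.
So the fourth ionization energies run C < Na.

Na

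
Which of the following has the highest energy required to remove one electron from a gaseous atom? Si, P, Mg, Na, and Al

Across a period the outer electron is held more tightly (higher IE₁); down a group it sits in a higher shell, more shielded, and comes off more easily.
All lie in period 3; the across-period trend (first ionization energy increases left to right) applies, with the exception below.
Note the exception: Mg has a higher first ionization energy than Al, contrary to the simple trend — Al's single 3p electron is easier to remove than one from Mg's filled 3s².
Approximate values (kJ/mol): Na 496, Mg 738, Al 578, Si 786, P 1012.
The highest energy required to remove one electron from a gaseous atom among these belongs to P.

P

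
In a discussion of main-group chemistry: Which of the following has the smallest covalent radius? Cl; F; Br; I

F

F is in period 2, group 17; Cl is in period 3, group 17; Br is in period 4, group 17; I is in period 5, group 17.
Across a period the added protons contract the valence shell; down a group each new principal shell makes the atom larger.
All are in group 17, so atomic radius increases down the group.
The smallest covalent radius among these belongs to F.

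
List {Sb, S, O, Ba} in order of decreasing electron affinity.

S, O, Sb, Ba

O is in period 2, group 16; S is in period 3, group 16; Sb is in period 5, group 15; Ba is in period 6, group 2.
Adding an electron releases more energy for atoms nearer the top right (short of the noble gases).
These span different periods and groups, so the two trends combine.
Sb > Ba: relative to Ba, both the across-period and down-group shifts push Sb's electron affinity up.
O > Sb: relative to Sb, both the across-period and down-group shifts push O's electron affinity up.
S > O: this pair runs against the simple trend — see the exception note.
Note the exception: S has a higher electron affinity than O, contrary to the simple trend — the compact 2p subshell of O repels the added electron more than S's larger 3p does.
Approximate values (kJ/mol): O 141, S 200, Sb 103, Ba 14.
So from highest to lowest: S > O > Sb > Ba.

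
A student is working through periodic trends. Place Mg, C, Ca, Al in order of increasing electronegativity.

C is in period 2, group 14; Mg is in period 3, group 2; Al is in period 3, group 13; Ca is in period 4, group 2.
Electronegativity increases across a period and decreases down a group, tracking effective nuclear charge and atomic size.
Here both period and group differ, so the two effects have to be weighed against each other.
Mg > Ca: they share group 2; the group trend gives Mg the larger value.
Al > Mg: Al lies to the right of Mg in period 3, so the across-period effect alone puts Al higher.
C > Al: relative to Al, both the across-period and down-group shifts push C's electronegativity up.
For reference (Pauling): C 2.55, Mg 1.31, Al 1.61, Ca 1.00.
So from lowest to highest: Ca < Mg < Al < C.

Ca, Mg, Al, C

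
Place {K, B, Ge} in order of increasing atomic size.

B < Ge < K

B is in period 2, group 13; K is in period 4, group 1; Ge is in period 4, group 14.
Atomic radius shrinks across a period as nuclear charge pulls the same shell inward, and grows down a group as new shells are added.
Neither a single period nor a single group — weigh both effects.
Ge > B: the two effects oppose for this pair; the down-group effect wins (121 vs 85 pm).
K > Ge: K lies to the left of Ge in period 4, so the across-period effect alone puts K larger.
For reference (pm): B 85, K 196, Ge 121.
So from smallest to largest: B < Ge < K.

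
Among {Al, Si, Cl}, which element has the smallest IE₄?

Si

After 3 electrons have been removed, what remains? Al³⁺ is the bare [Ne] core; Si³⁺ still has 1 valence electron; Cl³⁺ still has 4 valence electrons.
Pulling an electron out of a noble-gas core costs far more than removing a remaining valence electron, so Al sits at the high end of IE_4.
Valence configurations: Si³⁺ [Ne]3s¹, Cl³⁺ [Ne]3s²3p².
The numbers (kJ/mol): Al 11577, Si 4356, Cl 5159.
Hence IE_4: Si < Cl < Al.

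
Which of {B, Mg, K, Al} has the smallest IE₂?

The second ionization energy removes an electron from the +1 ion. For each element: B⁺ still has 2 valence electrons; Mg⁺ still has 1 valence electron; K⁺ is the bare [Ar] core; Al⁺ still has 2 valence electrons.
Core electrons are held far more tightly than valence electrons, so K tops the IE_2 order.
Valence configurations: B⁺ [He]2s², Mg⁺ [Ne]3s¹, Al⁺ [Ne]3s².
The numbers (kJ/mol): B 2427, Mg 1451, K 3052, Al 1817.
Overall IE_2 order: Mg < Al < B < K.

Mg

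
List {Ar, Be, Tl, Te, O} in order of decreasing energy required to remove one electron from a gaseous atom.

Ar > O > Be > Te > Tl

Be is in period 2, group 2; O is in period 2, group 16; Ar is in period 3, group 18; Te is in period 5, group 16; Tl is in period 6, group 13.
IE₁ increases left→right with effective nuclear charge and decreases top→bottom as the valence shell moves farther out.
Here both period and group differ, so the two effects have to be weighed against each other.
Te > Tl: both effects reinforce here, so Te is clearly the higher of the two.
Be > Te: the two effects oppose for this pair; the down-group effect wins (900 vs 869 kJ/mol).
O > Be: both are in period 2; the period trend gives O the larger value.
Ar > O: the two effects oppose for this pair; the across-period effect wins (1521 vs 1314 kJ/mol).
For reference (kJ/mol): Be 900, O 1314, Ar 1521, Te 869, Tl 589.
So from highest to lowest: Ar > O > Be > Te > Tl.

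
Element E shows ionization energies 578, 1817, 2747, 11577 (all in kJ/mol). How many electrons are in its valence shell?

Look for the largest jump between consecutive ionization energies: IE4/IE3 ≈ 4.2, far larger than any earlier ratio.
That jump marks the point where a core electron is being removed. So the atom has 3 valence electrons.

3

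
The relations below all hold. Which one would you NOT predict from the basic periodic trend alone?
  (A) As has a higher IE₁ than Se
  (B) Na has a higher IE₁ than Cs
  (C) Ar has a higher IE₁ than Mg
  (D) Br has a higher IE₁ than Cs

(A)

The general trend: IE₁ increases across a period and decreases down a group.
(A) As (period 4, group 15) vs Se (period 4, group 16): the stated order contradicts the simple trend.
(B) Na (period 3, group 1) vs Cs (period 6, group 1): the stated order agrees with the simple trend.
(C) Ar (period 3, group 18) vs Mg (period 3, group 2): the stated order agrees with the simple trend.
(D) Br (period 4, group 17) vs Cs (period 6, group 1): the stated order agrees with the simple trend.
The exception is (A): Se (4p⁴) ionizes more easily than half-filled As (4p³).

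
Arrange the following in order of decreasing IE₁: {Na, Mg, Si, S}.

S > Si > Mg > Na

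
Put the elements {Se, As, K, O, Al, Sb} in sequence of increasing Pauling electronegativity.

Smaller atoms with higher effective nuclear charge are more electronegative.
These span different periods and groups, so the two trends combine.
Al > K: relative to K, both the across-period and down-group shifts push Al's electronegativity up.
Sb > Al: the two effects oppose for this pair; the across-period effect wins (2.05 vs 1.61).
As > Sb: As sits above Sb in group 15, so the down-group effect alone puts As higher.
Se > As: Se lies to the right of As in period 4, so the across-period effect alone puts Se higher.
O > Se: O sits above Se in group 16, so the down-group effect alone puts O higher.
Approximate values (Pauling): O 3.44, Al 1.61, K 0.82, As 2.18, Se 2.55, Sb 2.05.
So from lowest to highest: K < Al < Sb < As < Se < O.

K < Al < Sb < As < Se < O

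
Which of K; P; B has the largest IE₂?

K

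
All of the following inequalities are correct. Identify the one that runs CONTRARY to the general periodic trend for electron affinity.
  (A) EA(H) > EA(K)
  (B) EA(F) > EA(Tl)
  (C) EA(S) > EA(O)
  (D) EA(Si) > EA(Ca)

(C)

The general trend: electron affinity increases across a period and decreases down a group.
(A) H (period 1, group 1) vs K (period 4, group 1): the stated order agrees with the simple trend.
(B) F (period 2, group 17) vs Tl (period 6, group 13): the stated order agrees with the simple trend.
(C) S (period 3, group 16) vs O (period 2, group 16): the stated order contradicts the simple trend.
(D) Si (period 3, group 14) vs Ca (period 4, group 2): the stated order agrees with the simple trend.
The exception is (C): the compact 2p subshell of O repels the added electron more than S's larger 3p does.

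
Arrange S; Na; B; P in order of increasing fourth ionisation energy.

S, P, Na, B

Consider each +3 ion: S³⁺ still has 3 valence electrons; Na³⁺ is already 2 electrons into the core; B³⁺ is the bare [He] core; P³⁺ still has 2 valence electrons.
Breaking into a closed-shell core is much more expensive than removing a leftover valence electron — Na and B have the largest IE_4 here.
Valence configurations: S³⁺ [Ne]3s²3p¹, P³⁺ [Ne]3s².
S³⁺ loses a lone 3p electron whereas P³⁺ must break into a filled 3s² pair, so IE_4(P) > IE_4(S) even though S has the higher nuclear charge.
Tabulated IE_4 (kJ/mol): S 4556, Na 9543, B 25026, P 4964.
Putting it together, IE_4: S < P < Na < B.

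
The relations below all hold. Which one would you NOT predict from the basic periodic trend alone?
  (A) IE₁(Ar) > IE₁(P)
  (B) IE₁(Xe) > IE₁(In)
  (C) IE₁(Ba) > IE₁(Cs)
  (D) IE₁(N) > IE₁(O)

(D)

The general trend: first ionisation energy increases across a period and decreases down a group.
(A) Ar (period 3, group 18) vs P (period 3, group 15): the stated order agrees with the simple trend.
(B) Xe (period 5, group 18) vs In (period 5, group 13): the stated order agrees with the simple trend.
(C) Ba (period 6, group 2) vs Cs (period 6, group 1): the stated order agrees with the simple trend.
(D) N (period 2, group 15) vs O (period 2, group 16): the stated order contradicts the simple trend.
The exception is (D): pairing an electron in O's 2p⁴ costs repulsion energy, so O ionizes more easily than half-filled N (2p³).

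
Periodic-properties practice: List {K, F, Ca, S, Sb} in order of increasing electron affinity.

Ca, K, Sb, S, F

Adding an electron releases more energy for atoms nearer the top right (short of the noble gases).
Here both period and group differ, so the two effects have to be weighed against each other.
K > Ca: this pair runs against the simple trend — see the exception note.
Sb > K: the two effects oppose for this pair; the across-period effect wins (103 vs 48 kJ/mol).
S > Sb: relative to Sb, both the across-period and down-group shifts push S's electron affinity up.
F > S: relative to S, both the across-period and down-group shifts push F's electron affinity up.
Note the exception: K has a higher electron affinity than Ca, contrary to the simple trend — adding an electron to Ca (ns²) has to open a new, higher-energy np subshell, which is unfavourable.
Tabulated electron affinity (kJ/mol): F 328, S 200, K 48, Ca 2, Sb 103.
So from lowest to highest: Ca < K < Sb < S < F.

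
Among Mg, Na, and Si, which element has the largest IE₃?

Mg

The third ionization energy removes an electron from the +2 ion. For each element: Mg²⁺ is the bare [Ne] core; Na²⁺ is already 1 electron into the core; Si²⁺ still has 2 valence electrons.
Breaking into a closed-shell core is much more expensive than removing a leftover valence electron — Na and Mg have the largest IE_3 here.
The numbers (kJ/mol): Mg 7733, Na 6910, Si 3232.
Overall IE_3 order: Si < Na < Mg.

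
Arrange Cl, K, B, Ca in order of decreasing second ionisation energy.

IE_2 is the cost of taking one more electron from the +1 cation: Cl⁺ still has 6 valence electrons; K⁺ is the bare [Ar] core; B⁺ still has 2 valence electrons; Ca⁺ still has 1 valence electron.
Breaking into a closed-shell core is much more expensive than removing a leftover valence electron — K has the largest IE_2 here.
Valence configurations: Cl⁺ [Ne]3s²3p⁴, B⁺ [He]2s², Ca⁺ [Ar]4s¹.
Tabulated IE_2 (kJ/mol): Cl 2298, K 3052, B 2427, Ca 1145.
So the second ionization energies run Ca < Cl < B < K.

K > B > Cl > Ca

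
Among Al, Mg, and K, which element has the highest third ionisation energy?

IE_3 is the cost of taking one more electron from the +2 cation: Al²⁺ still has 1 valence electron; Mg²⁺ is the bare [Ne] core; K²⁺ is already 1 electron into the core.
Breaking into a closed-shell core is much more expensive than removing a leftover valence electron — K and Mg have the largest IE_3 here.
Tabulated IE_3 (kJ/mol): Al 2745, Mg 7733, K 4420.
Putting it together, IE_3: Al < K < Mg.

Mg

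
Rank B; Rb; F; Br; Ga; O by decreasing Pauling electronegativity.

F > O > Br > B > Ga > Rb

B is in period 2, group 13; O is in period 2, group 16; F is in period 2, group 17; Ga is in period 4, group 13; Br is in period 4, group 17; Rb is in period 5, group 1.
Smaller atoms with higher effective nuclear charge are more electronegative.
Neither a single period nor a single group — weigh both effects.
Ga > Rb: relative to Rb, both the across-period and down-group shifts push Ga's electronegativity up.
B > Ga: B sits above Ga in group 13, so the down-group effect alone puts B higher.
Br > B: the two effects oppose for this pair; the across-period effect wins (2.96 vs 2.04).
O > Br: the two effects oppose for this pair; the down-group effect wins (3.44 vs 2.96).
F > O: F lies to the right of O in period 2, so the across-period effect alone puts F higher.
Approximate values (Pauling): B 2.04, O 3.44, F 3.98, Ga 1.81, Br 2.96, Rb 0.82.
So from highest to lowest: F > O > Br > B > Ga > Rb.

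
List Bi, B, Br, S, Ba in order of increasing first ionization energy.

Across a period the outer electron is held more tightly (higher IE₁); down a group it sits in a higher shell, more shielded, and comes off more easily.
Here both period and group differ, so the two effects have to be weighed against each other.
Bi > Ba: both are in period 6; the period trend gives Bi the larger value.
B > Bi: period and group pull opposite ways; the down-group shift dominates (801 vs 703 kJ/mol).
S > B: period and group pull opposite ways; the across-period shift dominates (1000 vs 801 kJ/mol).
Br > S: period and group pull opposite ways; the across-period shift dominates (1140 vs 1000 kJ/mol).
Tabulated first ionization energy (kJ/mol): B 801, S 1000, Br 1140, Ba 503, Bi 703.
So from lowest to highest: Ba < Bi < B < S < Br.

Ba < Bi < B < S < Br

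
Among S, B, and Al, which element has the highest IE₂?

B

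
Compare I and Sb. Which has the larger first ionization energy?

Sb is in period 5, group 15; I is in period 5, group 17.
First ionization energy rises across a period (greater Z_eff holds electrons more tightly) and falls down a group (valence electrons are farther from the nucleus).
All lie in period 5, so first ionization energy increases left to right.
So I has the larger first ionization energy (I > Sb).

I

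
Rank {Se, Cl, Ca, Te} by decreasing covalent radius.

Across a period the added protons contract the valence shell; down a group each new principal shell makes the atom larger.
Neither a single period nor a single group — weigh both effects.
Se > Cl: both effects reinforce here, so Se is clearly the larger of the two.
Te > Se: Te sits below Se in group 16, so the down-group effect alone puts Te larger.
Ca > Te: period and group pull opposite ways; the across-period shift dominates (171 vs 136 pm).
Tabulated atomic radius (pm): Cl 99, Ca 171, Se 116, Te 136.
So from largest to smallest: Ca > Te > Se > Cl.

Ca > Te > Se > Cl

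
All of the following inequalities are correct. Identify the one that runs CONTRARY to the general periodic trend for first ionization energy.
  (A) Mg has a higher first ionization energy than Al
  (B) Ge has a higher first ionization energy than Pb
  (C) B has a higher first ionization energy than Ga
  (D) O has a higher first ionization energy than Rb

(A)

The general trend: first ionization energy increases across a period and decreases down a group.
(A) Mg (period 3, group 2) vs Al (period 3, group 13): the stated order contradicts the simple trend.
(B) Ge (period 4, group 14) vs Pb (period 6, group 14): the stated order agrees with the simple trend.
(C) B (period 2, group 13) vs Ga (period 4, group 13): the stated order agrees with the simple trend.
(D) O (period 2, group 16) vs Rb (period 5, group 1): the stated order agrees with the simple trend.
The exception is (A): Al's single 3p electron is easier to remove than one from Mg's filled 3s².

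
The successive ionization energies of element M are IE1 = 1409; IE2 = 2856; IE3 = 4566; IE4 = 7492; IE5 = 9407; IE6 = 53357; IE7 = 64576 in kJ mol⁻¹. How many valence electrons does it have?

5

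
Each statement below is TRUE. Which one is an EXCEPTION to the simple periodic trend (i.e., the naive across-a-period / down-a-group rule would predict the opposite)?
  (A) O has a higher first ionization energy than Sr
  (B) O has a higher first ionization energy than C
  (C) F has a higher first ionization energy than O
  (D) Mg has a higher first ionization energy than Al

(D)

The general trend: first ionization energy increases across a period and decreases down a group.
(A) O (period 2, group 16) vs Sr (period 5, group 2): the stated order agrees with the simple trend.
(B) O (period 2, group 16) vs C (period 2, group 14): the stated order agrees with the simple trend.
(C) F (period 2, group 17) vs O (period 2, group 16): the stated order agrees with the simple trend.
(D) Mg (period 3, group 2) vs Al (period 3, group 13): the stated order contradicts the simple trend.
The exception is (D): Al's single 3p electron is easier to remove than one from Mg's filled 3s².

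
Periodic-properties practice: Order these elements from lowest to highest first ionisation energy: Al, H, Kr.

Al < H < Kr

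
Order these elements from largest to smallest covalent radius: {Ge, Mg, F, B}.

Mg > Ge > B > F

B is in period 2, group 13; F is in period 2, group 17; Mg is in period 3, group 2; Ge is in period 4, group 14.
Radius decreases left→right (rising Z_eff, same n) and increases top→bottom (higher n).
Neither a single period nor a single group — weigh both effects.
B > F: both are in period 2; the period trend gives B the larger value.
Ge > B: period and group pull opposite ways; the down-group shift dominates (121 vs 85 pm).
Mg > Ge: period and group pull opposite ways; the across-period shift dominates (139 vs 121 pm).
Tabulated atomic radius (pm): B 85, F 64, Mg 139, Ge 121.
So from largest to smallest: Mg > Ge > B > F.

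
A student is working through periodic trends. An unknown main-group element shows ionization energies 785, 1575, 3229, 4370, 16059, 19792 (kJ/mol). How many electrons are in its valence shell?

4

Look for the largest jump between consecutive ionization energies: IE5/IE4 ≈ 3.7, far larger than any earlier ratio.
That jump marks the point where a core electron is being removed. So the atom has 4 valence electrons.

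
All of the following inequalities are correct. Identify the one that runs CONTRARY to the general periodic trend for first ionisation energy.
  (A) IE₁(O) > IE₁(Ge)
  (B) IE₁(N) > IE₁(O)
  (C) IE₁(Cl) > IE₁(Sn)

The general trend: first ionisation energy increases across a period and decreases down a group.
(A) O (period 2, group 16) vs Ge (period 4, group 14): the stated order agrees with the simple trend.
(B) N (period 2, group 15) vs O (period 2, group 16): the stated order contradicts the simple trend.
(C) Cl (period 3, group 17) vs Sn (period 5, group 14): the stated order agrees with the simple trend.
The exception is (B): pairing an electron in O's 2p⁴ costs repulsion energy, so O ionizes more easily than half-filled N (2p³).

(B)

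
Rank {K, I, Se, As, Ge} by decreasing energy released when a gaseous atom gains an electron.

K is in period 4, group 1; Ge is in period 4, group 14; As is in period 4, group 15; Se is in period 4, group 16; I is in period 5, group 17.
Atoms with high Z_eff and room in the valence shell (especially the halogens) have the most exothermic electron affinities.
These span different periods and groups, so the two trends combine.
As > K: both are in period 4; the period trend gives As the larger value.
Ge > As: this pair runs against the simple trend — see the exception note.
Se > Ge: both are in period 4; the period trend gives Se the larger value.
I > Se: period and group pull opposite ways; the across-period shift dominates (295 vs 195 kJ/mol).
Note the exception: Ge has a higher electron affinity than As, contrary to the simple trend — adding an electron to As's half-filled 4p³ is unfavourable, so Ge (4p²) has the more exothermic EA.
Tabulated electron affinity (kJ/mol): K 48, Ge 119, As 78, Se 195, I 295.
So from highest to lowest: I > Se > Ge > As > K.

I, Se, Ge, As, K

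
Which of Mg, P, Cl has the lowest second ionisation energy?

The second ionization energy removes an electron from the +1 ion. For each element: Mg⁺ still has 1 valence electron; P⁺ still has 4 valence electrons; Cl⁺ still has 6 valence electrons.
All are still removing valence electrons, so compare the +1 ions as you would atoms: IE_2 generally rises across a period (higher Z_eff) and falls down a group (larger shell), subject to the usual subshell exceptions.
Valence configurations: Mg⁺ [Ne]3s¹, P⁺ [Ne]3s²3p², Cl⁺ [Ne]3s²3p⁴.
Tabulated IE_2 (kJ/mol): Mg 1451, P 1907, Cl 2298.
Hence IE_2: Mg < P < Cl.

Mg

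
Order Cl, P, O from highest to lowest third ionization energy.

O > Cl > P

IE_3 is the cost of taking one more electron from the +2 cation: Cl²⁺ still has 5 valence electrons; P²⁺ still has 3 valence electrons; O²⁺ still has 4 valence electrons.
All are still removing valence electrons, so compare the +2 ions as you would atoms: IE_3 generally rises across a period (higher Z_eff) and falls down a group (larger shell), subject to the usual subshell exceptions.
Valence configurations: Cl²⁺ [Ne]3s²3p³, P²⁺ [Ne]3s²3p¹, O²⁺ [He]2s²2p².
The numbers (kJ/mol): Cl 3822, P 2914, O 5300.
Hence IE_3: P < Cl < O.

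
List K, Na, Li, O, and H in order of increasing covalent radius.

H < O < Li < Na < K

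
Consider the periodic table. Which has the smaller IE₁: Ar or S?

S is in period 3, group 16; Ar is in period 3, group 18.
First ionization energy rises across a period (greater Z_eff holds electrons more tightly) and falls down a group (valence electrons are farther from the nucleus).
All lie in period 3, so first ionization energy increases left to right.
So S has the smaller IE₁ (S < Ar).

S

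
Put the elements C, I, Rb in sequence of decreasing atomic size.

Rb, I, C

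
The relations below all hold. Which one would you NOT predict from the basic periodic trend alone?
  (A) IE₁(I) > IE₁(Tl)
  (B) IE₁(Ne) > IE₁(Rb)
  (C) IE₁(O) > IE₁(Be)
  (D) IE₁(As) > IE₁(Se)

The general trend: first ionization energy increases across a period and decreases down a group.
(A) I (period 5, group 17) vs Tl (period 6, group 13): the stated order agrees with the simple trend.
(B) Ne (period 2, group 18) vs Rb (period 5, group 1): the stated order agrees with the simple trend.
(C) O (period 2, group 16) vs Be (period 2, group 2): the stated order agrees with the simple trend.
(D) As (period 4, group 15) vs Se (period 4, group 16): the stated order contradicts the simple trend.
The exception is (D): Se (4p⁴) ionizes more easily than half-filled As (4p³).

(D)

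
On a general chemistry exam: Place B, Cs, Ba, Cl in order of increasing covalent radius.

B is in period 2, group 13; Cl is in period 3, group 17; Cs is in period 6, group 1; Ba is in period 6, group 2.
Radius decreases left→right (rising Z_eff, same n) and increases top→bottom (higher n).
Neither a single period nor a single group — weigh both effects.
Cl > B: period and group pull opposite ways; the down-group shift dominates (99 vs 85 pm).
Ba > Cl: both effects reinforce here, so Ba is clearly the larger of the two.
Cs > Ba: Cs lies to the left of Ba in period 6, so the across-period effect alone puts Cs larger.
For reference (pm): B 85, Cl 99, Cs 232, Ba 196.
So from smallest to largest: B < Cl < Ba < Cs.

B, Cl, Ba, Cs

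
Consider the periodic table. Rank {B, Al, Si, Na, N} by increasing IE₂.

Si, Al, B, N, Na

IE_2 is the cost of taking one more electron from the +1 cation: B⁺ still has 2 valence electrons; Al⁺ still has 2 valence electrons; Si⁺ still has 3 valence electrons; Na⁺ is the bare [Ne] core; N⁺ still has 4 valence electrons.
Core electrons are held far more tightly than valence electrons, so Na tops the IE_2 order.
Valence configurations: B⁺ [He]2s², Al⁺ [Ne]3s², Si⁺ [Ne]3s²3p¹, N⁺ [He]2s²2p².
Si⁺ loses a lone 3p electron whereas Al⁺ must break into a filled 3s² pair, so IE_2(Al) > IE_2(Si) even though Si has the higher nuclear charge.
Tabulated IE_2 (kJ/mol): B 2427, Al 1817, Si 1577, Na 4562, N 2856.
So the second ionization energies run Si < Al < B < N < Na.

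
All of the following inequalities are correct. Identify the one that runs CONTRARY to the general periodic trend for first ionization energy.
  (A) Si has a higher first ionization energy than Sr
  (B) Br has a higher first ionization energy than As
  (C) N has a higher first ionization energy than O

The general trend: first ionization energy increases across a period and decreases down a group.
(A) Si (period 3, group 14) vs Sr (period 5, group 2): the stated order agrees with the simple trend.
(B) Br (period 4, group 17) vs As (period 4, group 15): the stated order agrees with the simple trend.
(C) N (period 2, group 15) vs O (period 2, group 16): the stated order contradicts the simple trend.
The exception is (C): pairing an electron in O's 2p⁴ costs repulsion energy, so O ionizes more easily than half-filled N (2p³).

(C)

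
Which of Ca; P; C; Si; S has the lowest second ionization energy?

Ca

IE_2 is the cost of taking one more electron from the +1 cation: Ca⁺ still has 1 valence electron; P⁺ still has 4 valence electrons; C⁺ still has 3 valence electrons; Si⁺ still has 3 valence electrons; S⁺ still has 5 valence electrons.
All are still removing valence electrons, so compare the +1 ions as you would atoms: IE_2 generally rises across a period (higher Z_eff) and falls down a group (larger shell), subject to the usual subshell exceptions.
Valence configurations: Ca⁺ [Ar]4s¹, P⁺ [Ne]3s²3p², C⁺ [He]2s²2p¹, Si⁺ [Ne]3s²3p¹, S⁺ [Ne]3s²3p³.
The numbers (kJ/mol): Ca 1145, P 1907, C 2353, Si 1577, S 2252.
Hence IE_2: Ca < Si < P < S < C.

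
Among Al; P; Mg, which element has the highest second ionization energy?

P

After 1 electron has been removed, what remains? Al⁺ still has 2 valence electrons; P⁺ still has 4 valence electrons; Mg⁺ still has 1 valence electron.
All are still removing valence electrons, so compare the +1 ions as you would atoms: IE_2 generally rises across a period (higher Z_eff) and falls down a group (larger shell), subject to the usual subshell exceptions.
Valence configurations: Al⁺ [Ne]3s², P⁺ [Ne]3s²3p², Mg⁺ [Ne]3s¹.
The numbers (kJ/mol): Al 1817, P 1907, Mg 1451.
Putting it together, IE_2: Mg < Al < P.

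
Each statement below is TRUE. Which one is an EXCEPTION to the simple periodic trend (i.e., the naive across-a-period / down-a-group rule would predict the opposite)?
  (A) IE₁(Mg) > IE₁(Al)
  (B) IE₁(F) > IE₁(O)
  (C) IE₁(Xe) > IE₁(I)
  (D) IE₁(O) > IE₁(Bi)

The general trend: first ionisation energy increases across a period and decreases down a group.
(A) Mg (period 3, group 2) vs Al (period 3, group 13): the stated order contradicts the simple trend.
(B) F (period 2, group 17) vs O (period 2, group 16): the stated order agrees with the simple trend.
(C) Xe (period 5, group 18) vs I (period 5, group 17): the stated order agrees with the simple trend.
(D) O (period 2, group 16) vs Bi (period 6, group 15): the stated order agrees with the simple trend.
The exception is (A): Al's single 3p electron is easier to remove than one from Mg's filled 3s².

(A)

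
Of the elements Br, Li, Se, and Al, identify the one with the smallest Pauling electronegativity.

Li

Smaller atoms with higher effective nuclear charge are more electronegative.
Neither a single period nor a single group — weigh both effects.
Al > Li: the two effects oppose for this pair; the across-period effect wins (1.61 vs 0.98).
Se > Al: period and group pull opposite ways; the across-period shift dominates (2.55 vs 1.61).
Br > Se: Br lies to the right of Se in period 4, so the across-period effect alone puts Br higher.
Tabulated electronegativity (Pauling): Li 0.98, Al 1.61, Se 2.55, Br 2.96.
The smallest Pauling electronegativity among these belongs to Li.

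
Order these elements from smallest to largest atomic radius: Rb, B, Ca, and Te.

B < Te < Ca < Rb

B is in period 2, group 13; Ca is in period 4, group 2; Rb is in period 5, group 1; Te is in period 5, group 16.
Moving right in a period, electrons are added to the same shell under a stronger nuclear pull, so atoms get smaller; moving down, a new shell is opened and atoms get larger.
Here both period and group differ, so the two effects have to be weighed against each other.
Te > B: the two effects oppose for this pair; the down-group effect wins (136 vs 85 pm).
Ca > Te: the two effects oppose for this pair; the across-period effect wins (171 vs 136 pm).
Rb > Ca: both effects reinforce here, so Rb is clearly the larger of the two.
Tabulated atomic radius (pm): B 85, Ca 171, Rb 210, Te 136.
So from smallest to largest: B < Te < Ca < Rb.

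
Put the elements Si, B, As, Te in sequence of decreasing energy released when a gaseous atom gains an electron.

Te > Si > As > B

B is in period 2, group 13; Si is in period 3, group 14; As is in period 4, group 15; Te is in period 5, group 16.
Adding an electron releases more energy for atoms nearer the top right (short of the noble gases).
These sit on a diagonal, where the across-period and down-group effects partly cancel.
As > B: period and group pull opposite ways; the across-period shift dominates (78 vs 27 kJ/mol).
Si > As: period and group pull opposite ways; the down-group shift dominates (134 vs 78 kJ/mol).
Te > Si: period and group pull opposite ways; the across-period shift dominates (190 vs 134 kJ/mol).
Tabulated electron affinity (kJ/mol): B 27, Si 134, As 78, Te 190.
So from highest to lowest: Te > Si > As > B.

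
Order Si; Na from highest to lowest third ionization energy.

Na, Si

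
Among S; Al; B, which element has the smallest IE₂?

After 1 electron has been removed, what remains? S⁺ still has 5 valence electrons; Al⁺ still has 2 valence electrons; B⁺ still has 2 valence electrons.
All are still removing valence electrons, so compare the +1 ions as you would atoms: IE_2 generally rises across a period (higher Z_eff) and falls down a group (larger shell), subject to the usual subshell exceptions.
Valence configurations: S⁺ [Ne]3s²3p³, Al⁺ [Ne]3s², B⁺ [He]2s².
The numbers (kJ/mol): S 2252, Al 1817, B 2427.
Hence IE_2: Al < S < B.

Al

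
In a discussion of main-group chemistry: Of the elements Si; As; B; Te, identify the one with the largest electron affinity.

Te

B is in period 2, group 13; Si is in period 3, group 14; As is in period 4, group 15; Te is in period 5, group 16.
Electron affinity generally becomes more exothermic across a period toward the halogens and less exothermic down a group.
A diagonal step moves right (one effect) and down (the opposite effect) at once.
As > B: the two effects oppose for this pair; the across-period effect wins (78 vs 27 kJ/mol).
Si > As: period and group pull opposite ways; the down-group shift dominates (134 vs 78 kJ/mol).
Te > Si: the two effects oppose for this pair; the across-period effect wins (190 vs 134 kJ/mol).
Tabulated electron affinity (kJ/mol): B 27, Si 134, As 78, Te 190.
The largest electron affinity among these belongs to Te.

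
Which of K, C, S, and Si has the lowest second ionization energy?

Si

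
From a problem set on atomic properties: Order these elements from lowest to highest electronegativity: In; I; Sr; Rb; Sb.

Rb < Sr < In < Sb < I

Rb is in period 5, group 1; Sr is in period 5, group 2; In is in period 5, group 13; Sb is in period 5, group 15; I is in period 5, group 17.
EN rises left→right (higher Z_eff, smaller atoms) and falls top→bottom (larger, more shielded atoms).
All lie in period 5, so electronegativity increases left to right.
So from lowest to highest: Rb < Sr < In < Sb < I.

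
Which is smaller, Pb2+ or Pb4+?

Both ions have Z = 82 protons, but Pb4+ has lost more electrons, so its remaining electrons feel a larger effective nuclear charge per electron and are pulled in more tightly.
Higher positive charge → smaller ion, so Pb2+ > Pb4+.

Pb4+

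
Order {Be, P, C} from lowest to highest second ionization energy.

The second ionization energy removes an electron from the +1 ion. For each element: Be⁺ still has 1 valence electron; P⁺ still has 4 valence electrons; C⁺ still has 3 valence electrons.
All are still removing valence electrons, so compare the +1 ions as you would atoms: IE_2 generally rises across a period (higher Z_eff) and falls down a group (larger shell), subject to the usual subshell exceptions.
Valence configurations: Be⁺ [He]2s¹, P⁺ [Ne]3s²3p², C⁺ [He]2s²2p¹.
Approximate IE_2 values (kJ/mol): Be 1757, P 1907, C 2353.
So the second ionization energies run Be < P < C.

Be < P < C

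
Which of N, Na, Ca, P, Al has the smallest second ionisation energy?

The second ionization energy removes an electron from the +1 ion. For each element: N⁺ still has 4 valence electrons; Na⁺ is the bare [Ne] core; Ca⁺ still has 1 valence electron; P⁺ still has 4 valence electrons; Al⁺ still has 2 valence electrons.
Core electrons are held far more tightly than valence electrons, so Na tops the IE_2 order.
Valence configurations: N⁺ [He]2s²2p², Ca⁺ [Ar]4s¹, P⁺ [Ne]3s²3p², Al⁺ [Ne]3s².
Approximate IE_2 values (kJ/mol): N 2856, Na 4562, Ca 1145, P 1907, Al 1817.
Overall IE_2 order: Ca < Al < P < N < Na.

Ca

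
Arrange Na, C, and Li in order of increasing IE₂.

C < Na < Li

IE_2 is the cost of taking one more electron from the +1 cation: Na⁺ is the bare [Ne] core; C⁺ still has 3 valence electrons; Li⁺ is the bare [He] core.
Core electrons are held far more tightly than valence electrons, so Na and Li top the IE_2 order.
Tabulated IE_2 (kJ/mol): Na 4562, C 2353, Li 7298.
Hence IE_2: C < Na < Li.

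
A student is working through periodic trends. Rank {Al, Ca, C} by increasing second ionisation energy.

Ca < Al < C

Consider each +1 ion: Al⁺ still has 2 valence electrons; Ca⁺ still has 1 valence electron; C⁺ still has 3 valence electrons.
All are still removing valence electrons, so compare the +1 ions as you would atoms: IE_2 generally rises across a period (higher Z_eff) and falls down a group (larger shell), subject to the usual subshell exceptions.
Valence configurations: Al⁺ [Ne]3s², Ca⁺ [Ar]4s¹, C⁺ [He]2s²2p¹.
Approximate IE_2 values (kJ/mol): Al 1817, Ca 1145, C 2353.
Hence IE_2: Ca < Al < C.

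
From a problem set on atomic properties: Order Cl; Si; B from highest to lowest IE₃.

Cl > B > Si

After 2 electrons have been removed, what remains? Cl²⁺ still has 5 valence electrons; Si²⁺ still has 2 valence electrons; B²⁺ still has 1 valence electron.
All are still removing valence electrons, so compare the +2 ions as you would atoms: IE_3 generally rises across a period (higher Z_eff) and falls down a group (larger shell), subject to the usual subshell exceptions.
Valence configurations: Cl²⁺ [Ne]3s²3p³, Si²⁺ [Ne]3s², B²⁺ [He]2s¹.
Approximate IE_3 values (kJ/mol): Cl 3822, Si 3232, B 3660.
Overall IE_3 order: Si < B < Cl.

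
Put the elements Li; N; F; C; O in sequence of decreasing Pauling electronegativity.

Atoms toward the upper right of the periodic table pull bonding electrons most strongly.
All lie in period 2, so electronegativity increases left to right.
So from highest to lowest: F > O > N > C > Li.

F > O > N > C > Li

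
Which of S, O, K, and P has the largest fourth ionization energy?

The fourth ionization energy removes an electron from the +3 ion. For each element: S³⁺ still has 3 valence electrons; O³⁺ still has 3 valence electrons; K³⁺ is already 2 electrons into the core; P³⁺ still has 2 valence electrons.
Usually core removal costs more than valence removal, but here the competition is close: a tightly held n=2 valence electron can cost more to remove than an n=3 core electron, so the actual values have to decide it.
Valence configurations: S³⁺ [Ne]3s²3p¹, O³⁺ [He]2s²2p¹, P³⁺ [Ne]3s².
S³⁺ loses a lone 3p electron whereas P³⁺ must break into a filled 3s² pair, so IE_4(P) > IE_4(S) even though S has the higher nuclear charge.
The numbers (kJ/mol): S 4556, O 7469, K 5877, P 4964.
Hence IE_4: S < P < K < O.

O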